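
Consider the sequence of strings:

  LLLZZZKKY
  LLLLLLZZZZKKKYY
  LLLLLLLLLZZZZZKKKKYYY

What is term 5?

Term n consists of 3n L's, followed by n+2 Z's, followed by n+1 K's, followed by n Y's (n = 1, 2, …).
At n = 5 the blocks have lengths 15, 7, 6, 5.

LLLLLLLLLLLLLLLZZZZZZZKKKKKKYYYYY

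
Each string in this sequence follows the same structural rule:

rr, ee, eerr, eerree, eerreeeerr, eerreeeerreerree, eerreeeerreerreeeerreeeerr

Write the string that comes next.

Each term (from the third on) is the previous term followed by the one before it: term 3 = ee·rr = eerr.
Continuing: eerreeeerreerreeeerreeeerr · eerreeeerreerree gives term 8.

eerreeeerreerreeeerreeeerreerreeeerreerree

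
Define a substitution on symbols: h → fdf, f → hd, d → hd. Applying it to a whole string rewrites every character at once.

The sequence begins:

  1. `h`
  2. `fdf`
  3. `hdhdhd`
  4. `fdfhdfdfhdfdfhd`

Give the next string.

Applying the rule to each of the 15 symbols of fdfhdfdfhdfdfhd gives the pieces hd hd hd fdf hd hd hd hd fdf hd hd hd hd fdf hd, which concatenate to the answer.

hdhdhdfdfhdhdhdhdfdfhdhdhdhdfdfhd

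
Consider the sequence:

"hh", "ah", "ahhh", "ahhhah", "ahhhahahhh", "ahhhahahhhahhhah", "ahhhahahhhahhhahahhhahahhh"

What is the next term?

From term 3 onward, concatenate the last term with the second-to-last: ah·hh = ahhh, ahhh·ah = ahhhah, …
Continuing: ahhhahahhhahhhahahhhahahhh · ahhhahahhhahhhah gives term 8.

ahhhahahhhahhhahahhhahahhhahhhahahhhahhhah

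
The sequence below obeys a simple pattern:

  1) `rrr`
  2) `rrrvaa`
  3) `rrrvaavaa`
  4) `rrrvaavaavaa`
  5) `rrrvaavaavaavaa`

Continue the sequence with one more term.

rrrvaavaavaavaavaa

Every step adds vaa to the end: s(k+1) = s(k)·vaa.
One more step from rrrvaavaavaavaa gives the answer.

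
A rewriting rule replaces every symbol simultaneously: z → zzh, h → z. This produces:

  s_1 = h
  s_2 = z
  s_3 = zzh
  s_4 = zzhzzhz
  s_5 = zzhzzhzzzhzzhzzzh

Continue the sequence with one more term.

zzhzzhzzzhzzhzzzhzzhzzhzzzhzzhzzzhzzhzzhz

φ(zzhzzhzzzhzzhzzzh) expands symbol-by-symbol to zzh zzh z zzh zzh z zzh zzh zzh z zzh zzh z zzh zzh zzh z; joining the 17 pieces gives the next term.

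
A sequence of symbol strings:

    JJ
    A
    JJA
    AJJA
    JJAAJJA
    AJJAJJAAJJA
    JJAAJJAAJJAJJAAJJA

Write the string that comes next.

AJJAJJAAJJAJJAAJJAAJJAJJAAJJA

This is a Fibonacci-style word recurrence s(k) = s(k−2)·s(k−1): e.g. JJ·A = JJA.
Continuing: AJJAJJAAJJA · JJAAJJAAJJAJJAAJJA gives term 8.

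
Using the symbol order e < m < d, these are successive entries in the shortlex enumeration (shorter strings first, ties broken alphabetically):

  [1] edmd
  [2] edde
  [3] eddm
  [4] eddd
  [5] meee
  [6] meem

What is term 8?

meme

Advancing 2 positions from meem through meem → meed reaches term 8.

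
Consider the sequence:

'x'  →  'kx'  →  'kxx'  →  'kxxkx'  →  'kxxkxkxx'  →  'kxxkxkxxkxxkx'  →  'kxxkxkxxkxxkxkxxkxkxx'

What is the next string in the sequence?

kxxkxkxxkxxkxkxxkxkxxkxxkxkxxkxxkx

Each term (from the third on) is the previous term followed by the one before it: term 3 = kx·x = kxx.
Continuing: kxxkxkxxkxxkxkxxkxkxx · kxxkxkxxkxxkx gives term 8.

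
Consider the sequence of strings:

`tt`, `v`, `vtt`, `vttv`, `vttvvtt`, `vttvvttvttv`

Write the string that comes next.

vttvvttvttvvttvvtt

Each term (from the third on) is the previous term followed by the one before it: term 3 = v·tt = vtt.
Continuing: vttvvttvttv · vttvvtt gives term 7.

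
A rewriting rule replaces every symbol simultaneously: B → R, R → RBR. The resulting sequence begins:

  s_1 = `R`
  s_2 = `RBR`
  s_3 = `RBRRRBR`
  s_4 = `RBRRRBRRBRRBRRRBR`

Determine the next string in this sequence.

φ(RBRRRBRRBRRBRRRBR) expands symbol-by-symbol to RBR R RBR RBR RBR R RBR RBR R RBR RBR R RBR RBR RBR R RBR; joining the 17 pieces gives the next term.

RBRRRBRRBRRBRRRBRRBRRRBRRBRRRBRRBRRBRRRBR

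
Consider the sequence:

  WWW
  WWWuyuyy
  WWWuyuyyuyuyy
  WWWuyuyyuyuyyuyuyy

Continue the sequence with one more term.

The strings grow by a fixed suffix uyuyy each time.
Applying this once more to WWWuyuyyuyuyyuyuyy:

WWWuyuyyuyuyyuyuyyuyuyy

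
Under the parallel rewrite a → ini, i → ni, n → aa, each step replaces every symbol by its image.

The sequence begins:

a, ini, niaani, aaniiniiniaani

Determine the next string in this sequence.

Replace each of the 14 characters of aaniiniiniaani in place — ini ini aa ni ni aa ni ni aa ni ini ini aa ni — and concatenate.

iniiniaaniniaaniniaaniiniiniaani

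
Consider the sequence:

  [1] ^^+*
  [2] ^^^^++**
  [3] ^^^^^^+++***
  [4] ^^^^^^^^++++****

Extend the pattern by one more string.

Each string has the form ^^{2n} +^{n} *^{n} (n = 1, 2, …).
At n = 5 the blocks have lengths 10, 5, 5.

^^^^^^^^^^+++++*****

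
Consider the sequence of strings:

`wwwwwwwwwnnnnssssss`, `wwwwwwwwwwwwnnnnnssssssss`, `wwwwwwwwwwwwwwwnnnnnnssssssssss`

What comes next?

wwwwwwwwwwwwwwwwwwnnnnnnnssssssssssss

Reading off run lengths: w runs 9, 12, 15; n runs 4, 5, 6; s runs 6, 8, 10 — each is linear in n, where the shown terms are n = 3, 4, 5.
Setting n = 6 gives 18, 7, 12 characters in each block.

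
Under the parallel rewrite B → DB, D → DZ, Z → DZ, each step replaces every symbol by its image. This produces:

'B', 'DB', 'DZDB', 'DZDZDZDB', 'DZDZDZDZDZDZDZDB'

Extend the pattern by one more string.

DZDZDZDZDZDZDZDZDZDZDZDZDZDZDZDB

Applying the rule to each of the 16 symbols of DZDZDZDZDZDZDZDB gives the pieces DZ DZ DZ DZ DZ DZ DZ DZ DZ DZ DZ DZ DZ DZ DZ DB, which concatenate to the answer.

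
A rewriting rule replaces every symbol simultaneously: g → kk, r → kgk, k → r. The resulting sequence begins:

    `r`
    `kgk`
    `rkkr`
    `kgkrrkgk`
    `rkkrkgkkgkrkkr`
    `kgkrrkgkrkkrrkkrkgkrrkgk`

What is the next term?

φ(kgkrrkgkrkkrrkkrkgkrrkgk) expands symbol-by-symbol to r kk r kgk kgk r kk r kgk r r kgk kgk r r kgk r kk r kgk kgk r kk r; joining the 24 pieces gives the next term.

rkkrkgkkgkrkkrkgkrrkgkkgkrrkgkrkkrkgkkgkrkkr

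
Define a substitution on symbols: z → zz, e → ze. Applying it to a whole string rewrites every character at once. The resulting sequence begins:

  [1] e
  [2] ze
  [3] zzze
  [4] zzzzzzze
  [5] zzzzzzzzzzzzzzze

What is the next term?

zzzzzzzzzzzzzzzzzzzzzzzzzzzzzzze

Applying the rule to each of the 16 symbols of zzzzzzzzzzzzzzze gives the pieces zz zz zz zz zz zz zz zz zz zz zz zz zz zz zz ze, which concatenate to the answer.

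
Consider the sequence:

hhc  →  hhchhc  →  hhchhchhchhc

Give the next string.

s(k+1) = s(k)·s(k) — each term doubles the last.
Doubling hhchhchhchhc:

hhchhchhchhchhchhchhchhc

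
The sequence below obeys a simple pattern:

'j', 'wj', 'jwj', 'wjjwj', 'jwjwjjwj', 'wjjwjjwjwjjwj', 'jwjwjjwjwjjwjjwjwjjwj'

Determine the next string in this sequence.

From term 3 onward, concatenate the second-to-last term with the last: j·wj = jwj, wj·jwj = wjjwj, …
So term 8 is wjjwjjwjwjjwj·jwjwjjwjwjjwjjwjwjjwj.

wjjwjjwjwjjwjjwjwjjwjwjjwjjwjwjjwj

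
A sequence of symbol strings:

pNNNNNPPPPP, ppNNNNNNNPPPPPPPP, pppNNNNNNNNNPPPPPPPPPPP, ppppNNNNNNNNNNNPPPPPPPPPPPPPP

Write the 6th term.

The n-th term is n-1 p's then 2n+1 N's then 3n-1 P's, where the shown terms are n = 2, 3, 4, 5.
For term 6, n = 7, so the run lengths are 6, 15, 20.

ppppppNNNNNNNNNNNNNNNPPPPPPPPPPPPPPPPPPPP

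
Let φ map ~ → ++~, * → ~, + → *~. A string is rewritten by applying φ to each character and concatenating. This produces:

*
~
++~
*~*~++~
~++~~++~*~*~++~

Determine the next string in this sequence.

Replace each of the 15 characters of ~++~~++~*~*~++~ in place — ++~ *~ *~ ++~ ++~ *~ *~ ++~ ~ ++~ ~ ++~ *~ *~ ++~ — and concatenate.

++~*~*~++~++~*~*~++~~++~~++~*~*~++~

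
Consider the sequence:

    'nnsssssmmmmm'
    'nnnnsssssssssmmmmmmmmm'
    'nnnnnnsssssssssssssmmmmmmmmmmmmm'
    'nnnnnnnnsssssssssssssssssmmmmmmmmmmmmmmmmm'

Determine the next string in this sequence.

nnnnnnnnnnsssssssssssssssssssssmmmmmmmmmmmmmmmmmmmmm

Term n consists of 2n n's, followed by 4n+1 s's, followed by 4n+1 m's (n = 1, 2, …).
At n = 5 the blocks have lengths 10, 21, 21.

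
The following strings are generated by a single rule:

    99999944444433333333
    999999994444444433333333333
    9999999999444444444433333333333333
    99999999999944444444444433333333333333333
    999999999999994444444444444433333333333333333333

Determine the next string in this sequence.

The n-th term is 2n+2 9's then 2n+2 4's then 3n+2 3's, where the shown terms are n = 2, 3, 4, 5, 6.
At n = 7 the blocks have lengths 16, 16, 23.

9999999999999999444444444444444433333333333333333333333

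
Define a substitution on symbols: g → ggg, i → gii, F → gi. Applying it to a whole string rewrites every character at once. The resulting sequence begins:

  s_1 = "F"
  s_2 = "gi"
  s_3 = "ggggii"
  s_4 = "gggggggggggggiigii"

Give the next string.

φ(gggggggggggggiigii) expands symbol-by-symbol to ggg ggg ggg ggg ggg ggg ggg ggg ggg ggg ggg ggg ggg gii gii ggg gii gii; joining the 18 pieces gives the next term.

ggggggggggggggggggggggggggggggggggggggggiigiiggggiigii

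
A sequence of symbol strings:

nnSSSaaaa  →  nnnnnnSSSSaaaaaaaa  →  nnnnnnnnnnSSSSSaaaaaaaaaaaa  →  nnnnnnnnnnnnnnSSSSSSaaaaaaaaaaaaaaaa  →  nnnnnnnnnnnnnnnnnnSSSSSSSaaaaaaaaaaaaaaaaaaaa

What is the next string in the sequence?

nnnnnnnnnnnnnnnnnnnnnnSSSSSSSSaaaaaaaaaaaaaaaaaaaaaaaa

Term n consists of 4n-2 n's, followed by n+2 S's, followed by 4n a's (n = 1, 2, …).
For the next term, n = 6, so the run lengths are 22, 8, 24.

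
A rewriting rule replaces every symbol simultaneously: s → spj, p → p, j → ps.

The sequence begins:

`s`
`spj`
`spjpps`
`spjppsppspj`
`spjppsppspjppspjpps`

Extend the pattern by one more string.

spjppsppspjppspjppsppspjppsppspj

φ(spjppsppspjppspjpps) expands symbol-by-symbol to spj p ps p p spj p p spj p ps p p spj p ps p p spj; joining the 19 pieces gives the next term.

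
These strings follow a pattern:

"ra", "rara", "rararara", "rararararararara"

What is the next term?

Every step duplicates the string.
One more doubling of rararararararara gives the answer.

rararararararararararararararara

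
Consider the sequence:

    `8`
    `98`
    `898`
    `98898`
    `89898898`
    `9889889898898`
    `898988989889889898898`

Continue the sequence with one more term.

9889889898898898988989889889898898

Each term (from the third on) is the two preceding terms concatenated in order: term 3 = 8·98 = 898.
The next term joins 9889889898898 and 898988989889889898898.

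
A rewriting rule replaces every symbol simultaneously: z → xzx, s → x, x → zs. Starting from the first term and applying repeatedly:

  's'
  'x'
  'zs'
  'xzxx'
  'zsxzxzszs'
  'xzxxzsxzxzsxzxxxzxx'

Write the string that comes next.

Applying the rule to each of the 19 symbols of xzxxzsxzxzsxzxxxzxx gives the pieces zs xzx zs zs xzx x zs xzx zs xzx x zs xzx zs zs zs xzx zs zs, which concatenate to the answer.

zsxzxzszsxzxxzsxzxzsxzxxzsxzxzszszsxzxzszs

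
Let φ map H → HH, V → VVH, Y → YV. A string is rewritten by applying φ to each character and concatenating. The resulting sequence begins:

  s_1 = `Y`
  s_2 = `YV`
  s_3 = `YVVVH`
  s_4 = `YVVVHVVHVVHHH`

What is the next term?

Rewriting the 13 symbols of YVVVHVVHVVHHH one by one yields YV VVH VVH VVH HH VVH VVH HH VVH VVH HH HH HH; concatenated:

YVVVHVVHVVHHHVVHVVHHHVVHVVHHHHHHH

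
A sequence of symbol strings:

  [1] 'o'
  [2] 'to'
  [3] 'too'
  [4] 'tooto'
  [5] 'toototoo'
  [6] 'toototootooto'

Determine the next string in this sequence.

toototootoototoototoo

Each term (from the third on) is the previous term followed by the one before it: term 3 = to·o = too.
So term 7 is toototootooto·toototoo.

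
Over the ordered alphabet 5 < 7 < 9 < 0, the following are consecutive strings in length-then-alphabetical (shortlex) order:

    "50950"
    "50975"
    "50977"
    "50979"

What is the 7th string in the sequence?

Stepping forward 3 times from 50979: 50979 → 50970 → 50995, then the target.

50997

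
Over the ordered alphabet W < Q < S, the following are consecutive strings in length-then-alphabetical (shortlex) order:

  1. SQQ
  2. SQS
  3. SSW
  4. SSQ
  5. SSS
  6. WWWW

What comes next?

WWWQ

Treat WWWW as a base-3 numeral over the given alphabet and add one, carrying through any trailing S's.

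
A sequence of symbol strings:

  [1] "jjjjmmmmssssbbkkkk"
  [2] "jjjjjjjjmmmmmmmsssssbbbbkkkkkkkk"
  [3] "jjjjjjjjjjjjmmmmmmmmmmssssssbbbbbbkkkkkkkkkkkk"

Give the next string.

The n-th term is 4n j's then 3n+1 m's then n+3 s's then 2n b's then 4n k's (n = 1, 2, …).
Setting n = 4 gives 16, 13, 7, 8, 16 characters in each block.

jjjjjjjjjjjjjjjjmmmmmmmmmmmmmsssssssbbbbbbbbkkkkkkkkkkkkkkkk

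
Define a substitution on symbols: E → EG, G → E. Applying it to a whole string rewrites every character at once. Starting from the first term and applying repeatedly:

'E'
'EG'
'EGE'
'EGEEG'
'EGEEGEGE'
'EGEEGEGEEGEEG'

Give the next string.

Rewriting the 13 symbols of EGEEGEGEEGEEG one by one yields EG E EG EG E EG E EG EG E EG EG E; concatenated:

EGEEGEGEEGEEGEGEEGEGE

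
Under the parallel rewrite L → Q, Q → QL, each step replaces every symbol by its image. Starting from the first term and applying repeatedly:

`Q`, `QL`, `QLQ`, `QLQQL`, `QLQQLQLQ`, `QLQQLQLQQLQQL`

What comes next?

φ(QLQQLQLQQLQQL) expands symbol-by-symbol to QL Q QL QL Q QL Q QL QL Q QL QL Q; joining the 13 pieces gives the next term.

QLQQLQLQQLQQLQLQQLQLQ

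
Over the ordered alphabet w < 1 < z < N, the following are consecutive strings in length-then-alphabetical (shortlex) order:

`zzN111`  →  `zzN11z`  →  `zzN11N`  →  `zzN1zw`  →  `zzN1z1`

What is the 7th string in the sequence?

zzN1zN

Stepping forward 2 times from zzN1z1: zzN1z1 → zzN1zz, then the target.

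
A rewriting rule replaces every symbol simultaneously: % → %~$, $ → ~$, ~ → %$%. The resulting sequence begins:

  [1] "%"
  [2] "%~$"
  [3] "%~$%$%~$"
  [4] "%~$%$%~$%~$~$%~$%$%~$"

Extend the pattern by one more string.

%~$%$%~$%~$~$%~$%$%~$%~$%$%~$%$%~$%~$%$%~$%~$~$%~$%$%~$

Applying the rule to each of the 21 symbols of %~$%$%~$%~$~$%~$%$%~$ gives the pieces %~$ %$% ~$ %~$ ~$ %~$ %$% ~$ %~$ %$% ~$ %$% ~$ %~$ %$% ~$ %~$ ~$ %~$ %$% ~$, which concatenate to the answer.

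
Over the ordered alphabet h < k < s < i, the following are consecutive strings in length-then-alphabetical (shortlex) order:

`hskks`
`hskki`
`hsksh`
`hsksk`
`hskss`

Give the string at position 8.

Stepping forward 3 times from hskss: hskss → hsksi → hskih, then the target.

hskik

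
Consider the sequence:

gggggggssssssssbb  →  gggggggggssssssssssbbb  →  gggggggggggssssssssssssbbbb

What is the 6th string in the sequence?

gggggggggggggggggssssssssssssssssssbbbbbbb

Term n consists of 2n+1 g's, followed by 2n+2 s's, followed by n-1 b's, where the shown terms are n = 3, 4, 5.
For term 6, n = 8, so the run lengths are 17, 18, 7.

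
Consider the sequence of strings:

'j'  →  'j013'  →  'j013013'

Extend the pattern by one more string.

j013013013

The strings grow by a fixed suffix 013 each time.
So the next term is j013013·013.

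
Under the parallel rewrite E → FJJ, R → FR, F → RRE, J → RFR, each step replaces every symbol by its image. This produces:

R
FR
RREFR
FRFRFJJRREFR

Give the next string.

Rewriting each symbol of FRFRFJJRREFR: F→RRE, R→FR, F→RRE, R→FR, F→RRE, J→RFR, J→RFR, R→FR, R→FR, E→FJJ, F→RRE, R→FR, which concatenates to RRE FR RRE FR RRE RFR RFR FR FR FJJ RRE FR.

RREFRRREFRRRERFRRFRFRFRFJJRREFR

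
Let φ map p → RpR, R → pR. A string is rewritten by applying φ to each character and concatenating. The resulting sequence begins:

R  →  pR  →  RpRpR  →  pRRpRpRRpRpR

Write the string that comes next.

Rewriting each symbol of pRRpRpRRpRpR: p→RpR, R→pR, R→pR, p→RpR, R→pR, p→RpR, R→pR, R→pR, p→RpR, R→pR, p→RpR, R→pR, which concatenates to RpR pR pR RpR pR RpR pR pR RpR pR RpR pR.

RpRpRpRRpRpRRpRpRpRRpRpRRpRpR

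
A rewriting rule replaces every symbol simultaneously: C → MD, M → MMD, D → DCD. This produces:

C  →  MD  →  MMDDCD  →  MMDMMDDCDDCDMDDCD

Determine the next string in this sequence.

MMDMMDDCDMMDMMDDCDDCDMDDCDDCDMDDCDMMDDCDDCDMDDCD

Replace each of the 17 characters of MMDMMDDCDDCDMDDCD in place — MMD MMD DCD MMD MMD DCD DCD MD DCD DCD MD DCD MMD DCD DCD MD DCD — and concatenate.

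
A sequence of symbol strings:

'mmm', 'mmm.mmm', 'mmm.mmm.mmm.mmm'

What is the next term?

Every step duplicates the string with '.' between the halves.
So the next term is two copies of mmm.mmm.mmm.mmm with '.' between the halves.

mmm.mmm.mmm.mmm.mmm.mmm.mmm.mmm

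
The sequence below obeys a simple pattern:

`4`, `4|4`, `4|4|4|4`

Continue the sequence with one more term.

4|4|4|4|4|4|4|4

Every step duplicates the string with '|' between the halves.
One more doubling of 4|4|4|4 gives the answer.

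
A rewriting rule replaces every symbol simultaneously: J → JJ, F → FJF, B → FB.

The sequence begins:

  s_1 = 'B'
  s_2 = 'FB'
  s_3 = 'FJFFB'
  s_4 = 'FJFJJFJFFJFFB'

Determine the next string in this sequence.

FJFJJFJFJJJJFJFJJFJFFJFJJFJFFJFFB

φ(FJFJJFJFFJFFB) expands symbol-by-symbol to FJF JJ FJF JJ JJ FJF JJ FJF FJF JJ FJF FJF FB; joining the 13 pieces gives the next term.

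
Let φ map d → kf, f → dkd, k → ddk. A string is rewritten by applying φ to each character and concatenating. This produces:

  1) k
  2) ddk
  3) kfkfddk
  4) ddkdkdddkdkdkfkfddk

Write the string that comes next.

Replace each of the 19 characters of ddkdkdddkdkdkfkfddk in place — kf kf ddk kf ddk kf kf kf ddk kf ddk kf ddk dkd ddk dkd kf kf ddk — and concatenate.

kfkfddkkfddkkfkfkfddkkfddkkfddkdkdddkdkdkfkfddk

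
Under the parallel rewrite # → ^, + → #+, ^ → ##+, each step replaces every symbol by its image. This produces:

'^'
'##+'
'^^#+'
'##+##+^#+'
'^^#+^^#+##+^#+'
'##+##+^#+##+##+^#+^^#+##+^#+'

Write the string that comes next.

Replace each of the 28 characters of ##+##+^#+##+##+^#+^^#+##+^#+ in place — ^ ^ #+ ^ ^ #+ ##+ ^ #+ ^ ^ #+ ^ ^ #+ ##+ ^ #+ ##+ ##+ ^ #+ ^ ^ #+ ##+ ^ #+ — and concatenate.

^^#+^^#+##+^#+^^#+^^#+##+^#+##+##+^#+^^#+##+^#+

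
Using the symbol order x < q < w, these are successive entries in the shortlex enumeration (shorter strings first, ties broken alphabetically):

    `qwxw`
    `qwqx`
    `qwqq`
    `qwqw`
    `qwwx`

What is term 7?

Continuing the enumeration 2 steps past qwwx: qwwx → qwwq → (answer).

qwww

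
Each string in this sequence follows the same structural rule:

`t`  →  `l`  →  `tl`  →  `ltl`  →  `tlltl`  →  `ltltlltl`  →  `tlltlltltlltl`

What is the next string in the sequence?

From term 3 onward, concatenate the second-to-last term with the last: t·l = tl, l·tl = ltl, …
So term 8 is ltltlltl·tlltlltltlltl.

ltltlltltlltlltltlltl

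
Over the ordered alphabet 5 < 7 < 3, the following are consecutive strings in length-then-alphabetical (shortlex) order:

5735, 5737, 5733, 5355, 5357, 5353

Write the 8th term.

5377

Advancing 2 positions from 5353 through 5353 → 5375 reaches term 8.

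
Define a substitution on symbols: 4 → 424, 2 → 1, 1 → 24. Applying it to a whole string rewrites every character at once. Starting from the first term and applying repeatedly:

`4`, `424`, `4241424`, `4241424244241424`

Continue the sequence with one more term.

424142424424142414244241424244241424

Replace each of the 16 characters of 4241424244241424 in place — 424 1 424 24 424 1 424 1 424 424 1 424 24 424 1 424 — and concatenate.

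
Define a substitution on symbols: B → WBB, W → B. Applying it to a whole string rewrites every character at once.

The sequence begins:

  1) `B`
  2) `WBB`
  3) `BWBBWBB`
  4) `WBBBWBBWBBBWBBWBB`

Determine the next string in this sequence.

BWBBWBBWBBBWBBWBBBWBBWBBWBBBWBBWBBBWBBWBB

Replace each of the 17 characters of WBBBWBBWBBBWBBWBB in place — B WBB WBB WBB B WBB WBB B WBB WBB WBB B WBB WBB B WBB WBB — and concatenate.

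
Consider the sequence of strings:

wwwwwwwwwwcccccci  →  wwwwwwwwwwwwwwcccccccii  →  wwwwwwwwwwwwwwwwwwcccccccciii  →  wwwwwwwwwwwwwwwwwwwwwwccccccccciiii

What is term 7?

wwwwwwwwwwwwwwwwwwwwwwwwwwwwwwwwwwcccccccccccciiiiiii

The n-th term is 4n-2 w's then n+3 c's then n-2 i's, where the shown terms are n = 3, 4, 5, 6.
Setting n = 9 gives 34, 12, 7 characters in each block.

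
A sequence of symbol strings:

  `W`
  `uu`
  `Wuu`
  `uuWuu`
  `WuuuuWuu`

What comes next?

This is a Fibonacci-style word recurrence s(k) = s(k−2)·s(k−1): e.g. W·uu = Wuu.
So term 6 is uuWuu·WuuuuWuu.

uuWuuWuuuuWuu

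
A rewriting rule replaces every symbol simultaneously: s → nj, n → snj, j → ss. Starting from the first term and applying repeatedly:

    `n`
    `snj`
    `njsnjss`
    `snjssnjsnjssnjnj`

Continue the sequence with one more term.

njsnjssnjnjsnjssnjsnjssnjnjsnjsssnjss

φ(snjssnjsnjssnjnj) expands symbol-by-symbol to nj snj ss nj nj snj ss nj snj ss nj nj snj ss snj ss; joining the 16 pieces gives the next term.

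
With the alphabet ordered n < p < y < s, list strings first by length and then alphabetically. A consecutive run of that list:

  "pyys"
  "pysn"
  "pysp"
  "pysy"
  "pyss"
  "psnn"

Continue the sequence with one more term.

psnp

Find the rightmost character of psnn below s, bump it to the next letter, and reset everything to its right to n.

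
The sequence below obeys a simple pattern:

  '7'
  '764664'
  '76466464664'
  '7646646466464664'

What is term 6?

76466464664646646466464664

Every step adds 64664 to the end: s(k+1) = s(k)·64664.
From 7646646466464664, 2 further steps: 7646646466464664 → 764664646646466464664 → (answer).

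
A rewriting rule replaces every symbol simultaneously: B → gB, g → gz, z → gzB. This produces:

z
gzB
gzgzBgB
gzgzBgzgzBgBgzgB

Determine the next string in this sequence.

Replace each of the 16 characters of gzgzBgzgzBgBgzgB in place — gz gzB gz gzB gB gz gzB gz gzB gB gz gB gz gzB gz gB — and concatenate.

gzgzBgzgzBgBgzgzBgzgzBgBgzgBgzgzBgzgB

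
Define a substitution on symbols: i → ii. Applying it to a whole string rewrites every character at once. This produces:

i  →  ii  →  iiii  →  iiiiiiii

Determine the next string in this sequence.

iiiiiiiiiiiiiiii

Expanding iiiiiiii: i→ii, i→ii, i→ii, i→ii, i→ii, i→ii, i→ii, i→ii. Concatenated: ii ii ii ii ii ii ii ii.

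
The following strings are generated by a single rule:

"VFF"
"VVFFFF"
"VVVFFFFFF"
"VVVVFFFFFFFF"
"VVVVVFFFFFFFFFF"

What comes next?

VVVVVVFFFFFFFFFFFF

The n-th term is n V's then 2n F's (n = 1, 2, …).
Setting n = 6 gives 6, 12 characters in each block.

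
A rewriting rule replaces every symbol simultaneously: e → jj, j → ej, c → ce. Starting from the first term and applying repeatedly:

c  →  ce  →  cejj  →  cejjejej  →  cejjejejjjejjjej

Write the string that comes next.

cejjejejjjejjjejejejjjejejejjjej

Applying the rule to each of the 16 symbols of cejjejejjjejjjej gives the pieces ce jj ej ej jj ej jj ej ej ej jj ej ej ej jj ej, which concatenate to the answer.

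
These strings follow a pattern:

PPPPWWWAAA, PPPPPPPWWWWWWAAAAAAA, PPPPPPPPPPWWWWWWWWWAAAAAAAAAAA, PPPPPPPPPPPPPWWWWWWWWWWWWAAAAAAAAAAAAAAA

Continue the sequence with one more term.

Reading off run lengths: P runs 4, 7, 10, 13; W runs 3, 6, 9, 12; A runs 3, 7, 11, 15 — each is linear in n (n = 1, 2, …).
Setting n = 5 gives 16, 15, 19 characters in each block.

PPPPPPPPPPPPPPPPWWWWWWWWWWWWWWWAAAAAAAAAAAAAAAAAAA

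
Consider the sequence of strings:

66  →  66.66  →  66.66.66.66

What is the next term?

Every step duplicates the string with '.' between the halves.
Doubling 66.66.66.66 with '.' between the halves:

66.66.66.66.66.66.66.66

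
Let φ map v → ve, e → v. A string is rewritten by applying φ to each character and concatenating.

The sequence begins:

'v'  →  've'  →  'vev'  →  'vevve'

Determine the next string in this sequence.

vevvevev

Expanding vevve: v→ve, e→v, v→ve, v→ve, e→v. Concatenated: ve v ve ve v.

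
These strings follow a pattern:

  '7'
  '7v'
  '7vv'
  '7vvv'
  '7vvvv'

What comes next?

Every step adds v to the end: s(k+1) = s(k)·v.
One more step from 7vvvv gives the answer.

7vvvvv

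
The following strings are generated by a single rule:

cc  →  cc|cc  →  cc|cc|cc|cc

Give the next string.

s(k+1) = s(k)·|·s(k) — each term doubles the last with '|' between the halves.
Doubling cc|cc|cc|cc with '|' between the halves:

cc|cc|cc|cc|cc|cc|cc|cc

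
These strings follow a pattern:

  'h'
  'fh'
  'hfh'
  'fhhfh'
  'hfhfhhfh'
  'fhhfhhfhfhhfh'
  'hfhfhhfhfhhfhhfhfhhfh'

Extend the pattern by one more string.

fhhfhhfhfhhfhhfhfhhfhfhhfhhfhfhhfh

From term 3 onward, concatenate the second-to-last term with the last: h·fh = hfh, fh·hfh = fhhfh, …
The next term joins fhhfhhfhfhhfh and hfhfhhfhfhhfhhfhfhhfh.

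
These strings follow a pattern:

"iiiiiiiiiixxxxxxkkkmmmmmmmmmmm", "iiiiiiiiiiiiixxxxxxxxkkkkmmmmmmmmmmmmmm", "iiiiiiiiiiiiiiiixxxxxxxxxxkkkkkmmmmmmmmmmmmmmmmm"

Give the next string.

Reading off run lengths: i runs 10, 13, 16; x runs 6, 8, 10; k runs 3, 4, 5; m runs 11, 14, 17 — each is linear in n, where the shown terms are n = 3, 4, 5.
At n = 6 the blocks have lengths 19, 12, 6, 20.

iiiiiiiiiiiiiiiiiiixxxxxxxxxxxxkkkkkkmmmmmmmmmmmmmmmmmmmm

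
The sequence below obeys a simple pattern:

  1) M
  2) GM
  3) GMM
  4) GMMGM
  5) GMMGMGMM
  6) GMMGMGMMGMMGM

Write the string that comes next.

Each term (from the third on) is the previous term followed by the one before it: term 3 = GM·M = GMM.
The next term joins GMMGMGMMGMMGM and GMMGMGMM.

GMMGMGMMGMMGMGMMGMGMM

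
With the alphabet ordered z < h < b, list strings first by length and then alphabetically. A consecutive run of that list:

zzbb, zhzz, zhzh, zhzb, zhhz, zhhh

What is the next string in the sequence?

Treat zhhh as a base-3 numeral over the given alphabet and add one, carrying through any trailing b's.

zhhb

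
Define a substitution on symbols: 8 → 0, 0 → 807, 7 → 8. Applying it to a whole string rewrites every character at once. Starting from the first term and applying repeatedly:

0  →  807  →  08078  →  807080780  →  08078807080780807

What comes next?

Applying the rule to each of the 17 symbols of 08078807080780807 gives the pieces 807 0 807 8 0 0 807 8 807 0 807 8 0 807 0 807 8, which concatenate to the answer.

8070807800807880708078080708078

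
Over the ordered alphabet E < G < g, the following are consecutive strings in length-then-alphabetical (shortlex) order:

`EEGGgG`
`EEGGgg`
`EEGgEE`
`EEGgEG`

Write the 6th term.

Continuing the enumeration 2 steps past EEGgEG: EEGgEG → EEGgEg → (answer).

EEGgGE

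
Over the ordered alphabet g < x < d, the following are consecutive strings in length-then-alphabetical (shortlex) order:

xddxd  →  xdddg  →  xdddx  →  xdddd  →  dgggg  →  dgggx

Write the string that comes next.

dgggd

Find the rightmost character of dgggx below d, bump it to the next letter, and reset everything to its right to g.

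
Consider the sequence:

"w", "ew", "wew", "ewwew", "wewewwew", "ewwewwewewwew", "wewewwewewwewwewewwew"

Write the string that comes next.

This is a Fibonacci-style word recurrence s(k) = s(k−2)·s(k−1): e.g. w·ew = wew.
So term 8 is ewwewwewewwew·wewewwewewwewwewewwew.

ewwewwewewwewwewewwewewwewwewewwew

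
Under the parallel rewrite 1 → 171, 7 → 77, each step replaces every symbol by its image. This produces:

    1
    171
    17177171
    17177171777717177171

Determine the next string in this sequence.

171771717777171771717777777717177171777717177171

Replace each of the 20 characters of 17177171777717177171 in place — 171 77 171 77 77 171 77 171 77 77 77 77 171 77 171 77 77 171 77 171 — and concatenate.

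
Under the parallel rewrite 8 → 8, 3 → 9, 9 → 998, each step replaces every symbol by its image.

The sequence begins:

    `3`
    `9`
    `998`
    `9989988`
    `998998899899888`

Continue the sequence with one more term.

Applying the rule to each of the 15 symbols of 998998899899888 gives the pieces 998 998 8 998 998 8 8 998 998 8 998 998 8 8 8, which concatenate to the answer.

9989988998998889989988998998888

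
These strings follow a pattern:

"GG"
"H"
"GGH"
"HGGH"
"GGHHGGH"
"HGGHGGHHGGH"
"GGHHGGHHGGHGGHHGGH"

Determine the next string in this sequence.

Each term (from the third on) is the two preceding terms concatenated in order: term 3 = GG·H = GGH.
Continuing: HGGHGGHHGGH · GGHHGGHHGGHGGHHGGH gives term 8.

HGGHGGHHGGHGGHHGGHHGGHGGHHGGH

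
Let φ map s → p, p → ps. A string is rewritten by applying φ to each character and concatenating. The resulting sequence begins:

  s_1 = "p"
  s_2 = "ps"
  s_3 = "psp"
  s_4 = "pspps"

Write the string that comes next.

psppspsp

Rewriting each symbol of pspps: p→ps, s→p, p→ps, p→ps, s→p, which concatenates to ps p ps ps p.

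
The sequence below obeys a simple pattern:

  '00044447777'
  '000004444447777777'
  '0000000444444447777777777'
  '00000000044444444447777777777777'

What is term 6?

0000000000000444444444444447777777777777777777

Term n consists of 2n+1 0's, followed by 2n+2 4's, followed by 3n+1 7's (n = 1, 2, …).
For term 6, n = 6, so the run lengths are 13, 14, 19.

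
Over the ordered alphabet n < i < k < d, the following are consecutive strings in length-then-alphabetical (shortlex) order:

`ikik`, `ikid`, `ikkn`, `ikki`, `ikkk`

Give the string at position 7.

ikdn

Continuing the enumeration 2 steps past ikkk: ikkk → ikkd → (answer).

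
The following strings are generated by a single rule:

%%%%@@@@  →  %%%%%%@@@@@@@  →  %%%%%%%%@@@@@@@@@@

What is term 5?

%%%%%%%%%%%%@@@@@@@@@@@@@@@@

Term n consists of 2n+2 %'s, followed by 3n+1 @'s (n = 1, 2, …).
Setting n = 5 gives 12, 16 characters in each block.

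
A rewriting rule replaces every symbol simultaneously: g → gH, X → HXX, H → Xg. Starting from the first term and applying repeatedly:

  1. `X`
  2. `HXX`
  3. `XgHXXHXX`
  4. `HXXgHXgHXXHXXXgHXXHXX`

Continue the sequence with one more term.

Replace each of the 21 characters of HXXgHXgHXXHXXXgHXXHXX in place — Xg HXX HXX gH Xg HXX gH Xg HXX HXX Xg HXX HXX HXX gH Xg HXX HXX Xg HXX HXX — and concatenate.

XgHXXHXXgHXgHXXgHXgHXXHXXXgHXXHXXHXXgHXgHXXHXXXgHXXHXX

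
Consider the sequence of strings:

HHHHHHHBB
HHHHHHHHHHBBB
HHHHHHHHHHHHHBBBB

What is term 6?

Term n consists of 3n+1 H's, followed by n B's, where the shown terms are n = 2, 3, 4.
Setting n = 7 gives 22, 7 characters in each block.

HHHHHHHHHHHHHHHHHHHHHHBBBBBBB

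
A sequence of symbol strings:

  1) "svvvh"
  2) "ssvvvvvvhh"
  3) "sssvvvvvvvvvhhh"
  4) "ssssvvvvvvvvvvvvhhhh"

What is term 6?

Each string has the form s^{n} v^{3n} h^{n} (n = 1, 2, …).
Setting n = 6 gives 6, 18, 6 characters in each block.

ssssssvvvvvvvvvvvvvvvvvvhhhhhh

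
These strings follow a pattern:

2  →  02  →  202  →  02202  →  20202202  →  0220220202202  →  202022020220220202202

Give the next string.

0220220202202202022020220220202202

This is a Fibonacci-style word recurrence s(k) = s(k−2)·s(k−1): e.g. 2·02 = 202.
Continuing: 0220220202202 · 202022020220220202202 gives term 8.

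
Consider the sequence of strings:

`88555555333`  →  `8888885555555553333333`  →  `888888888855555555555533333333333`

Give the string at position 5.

8888888888888888885555555555555555553333333333333333333

Each string has the form 8^{4n-2} 5^{3n+3} 3^{4n-1} (n = 1, 2, …).
Setting n = 5 gives 18, 18, 19 characters in each block.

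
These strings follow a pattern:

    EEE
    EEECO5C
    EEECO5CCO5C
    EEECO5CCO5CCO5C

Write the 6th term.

Each term is the previous one with CO5C appended.
From EEECO5CCO5CCO5C, 2 further steps: EEECO5CCO5CCO5C → EEECO5CCO5CCO5CCO5C → (answer).

EEECO5CCO5CCO5CCO5CCO5C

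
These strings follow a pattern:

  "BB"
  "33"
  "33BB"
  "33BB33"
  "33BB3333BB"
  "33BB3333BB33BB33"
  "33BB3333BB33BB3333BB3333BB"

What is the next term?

33BB3333BB33BB3333BB3333BB33BB3333BB33BB33

From term 3 onward, concatenate the last term with the second-to-last: 33·BB = 33BB, 33BB·33 = 33BB33, …
The next term joins 33BB3333BB33BB3333BB3333BB and 33BB3333BB33BB33.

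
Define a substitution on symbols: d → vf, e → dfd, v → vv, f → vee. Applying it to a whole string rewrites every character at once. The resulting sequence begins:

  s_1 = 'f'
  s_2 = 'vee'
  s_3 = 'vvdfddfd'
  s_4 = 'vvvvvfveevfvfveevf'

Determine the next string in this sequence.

vvvvvvvvvvveevvdfddfdvvveevvveevvdfddfdvvvee

Replace each of the 18 characters of vvvvvfveevfvfveevf in place — vv vv vv vv vv vee vv dfd dfd vv vee vv vee vv dfd dfd vv vee — and concatenate.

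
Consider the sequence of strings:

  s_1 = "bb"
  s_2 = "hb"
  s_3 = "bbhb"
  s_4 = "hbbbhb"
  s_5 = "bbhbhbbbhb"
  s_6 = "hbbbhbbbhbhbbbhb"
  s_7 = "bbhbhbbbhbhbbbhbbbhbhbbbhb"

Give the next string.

hbbbhbbbhbhbbbhbbbhbhbbbhbhbbbhbbbhbhbbbhb

From term 3 onward, concatenate the second-to-last term with the last: bb·hb = bbhb, hb·bbhb = hbbbhb, …
So term 8 is hbbbhbbbhbhbbbhb·bbhbhbbbhbhbbbhbbbhbhbbbhb.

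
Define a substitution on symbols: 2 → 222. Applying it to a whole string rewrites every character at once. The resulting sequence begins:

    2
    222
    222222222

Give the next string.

Expanding 222222222: 2→222, 2→222, 2→222, 2→222, 2→222, 2→222, 2→222, 2→222, 2→222. Concatenated: 222 222 222 222 222 222 222 222 222.

222222222222222222222222222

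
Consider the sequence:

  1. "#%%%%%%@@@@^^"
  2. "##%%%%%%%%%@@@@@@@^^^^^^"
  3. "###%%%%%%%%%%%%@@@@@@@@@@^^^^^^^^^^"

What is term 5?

Each string has the form #^{n} %^{3n+3} @^{3n+1} ^^{4n-2} (n = 1, 2, …).
At n = 5 the blocks have lengths 5, 18, 16, 18.

#####%%%%%%%%%%%%%%%%%%@@@@@@@@@@@@@@@@^^^^^^^^^^^^^^^^^^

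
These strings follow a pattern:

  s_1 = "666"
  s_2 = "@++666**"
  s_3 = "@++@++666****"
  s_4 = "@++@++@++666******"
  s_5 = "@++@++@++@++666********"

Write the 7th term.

@++@++@++@++@++@++666************

Every step adds @++ to the front and ** to the end of the previous string.
From @++@++@++@++666********, 2 further steps: @++@++@++@++666******** → @++@++@++@++@++666********** → (answer).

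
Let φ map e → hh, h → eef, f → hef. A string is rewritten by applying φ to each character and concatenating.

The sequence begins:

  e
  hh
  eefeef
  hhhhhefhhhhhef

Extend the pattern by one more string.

eefeefeefeefeefhhhefeefeefeefeefeefhhhef

Applying the rule to each of the 14 symbols of hhhhhefhhhhhef gives the pieces eef eef eef eef eef hh hef eef eef eef eef eef hh hef, which concatenate to the answer.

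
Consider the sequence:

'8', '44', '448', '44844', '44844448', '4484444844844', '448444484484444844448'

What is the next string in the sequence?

4484444844844448444484484444844844

From term 3 onward, concatenate the last term with the second-to-last: 44·8 = 448, 448·44 = 44844, …
Continuing: 448444484484444844448 · 4484444844844 gives term 8.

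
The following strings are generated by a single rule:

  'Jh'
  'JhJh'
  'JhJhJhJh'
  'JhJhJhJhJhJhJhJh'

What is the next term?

Every step duplicates the string.
So the next term is two copies of JhJhJhJhJhJhJhJh.

JhJhJhJhJhJhJhJhJhJhJhJhJhJhJhJh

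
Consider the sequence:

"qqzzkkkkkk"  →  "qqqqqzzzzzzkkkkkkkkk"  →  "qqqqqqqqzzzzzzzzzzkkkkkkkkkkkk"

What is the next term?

The n-th term is 3n-1 q's then 4n-2 z's then 3n+3 k's (n = 1, 2, …).
For the next term, n = 4, so the run lengths are 11, 14, 15.

qqqqqqqqqqqzzzzzzzzzzzzzzkkkkkkkkkkkkkkk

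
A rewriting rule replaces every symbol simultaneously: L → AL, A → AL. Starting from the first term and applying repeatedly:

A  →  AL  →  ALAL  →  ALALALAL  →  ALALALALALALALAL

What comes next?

φ(ALALALALALALALAL) expands symbol-by-symbol to AL AL AL AL AL AL AL AL AL AL AL AL AL AL AL AL; joining the 16 pieces gives the next term.

ALALALALALALALALALALALALALALALAL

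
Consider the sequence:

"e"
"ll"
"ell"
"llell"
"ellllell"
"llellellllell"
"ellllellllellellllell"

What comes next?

This is a Fibonacci-style word recurrence s(k) = s(k−2)·s(k−1): e.g. e·ll = ell.
So term 8 is llellellllell·ellllellllellellllell.

llellellllellellllellllellellllell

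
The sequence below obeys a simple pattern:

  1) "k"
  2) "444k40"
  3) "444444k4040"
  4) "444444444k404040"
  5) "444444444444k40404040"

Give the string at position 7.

Every step adds 444 to the front and 40 to the end of the previous string.
From 444444444444k40404040, 2 further steps: 444444444444k40404040 → 444444444444444k4040404040 → (answer).

444444444444444444k404040404040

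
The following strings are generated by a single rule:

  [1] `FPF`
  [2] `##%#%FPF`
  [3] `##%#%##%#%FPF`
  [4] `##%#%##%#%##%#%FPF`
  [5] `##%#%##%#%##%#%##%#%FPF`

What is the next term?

Every step adds ##%#% at the front: s(k+1) = ##%#%·s(k).
Applying this once more to ##%#%##%#%##%#%##%#%FPF:

##%#%##%#%##%#%##%#%##%#%FPF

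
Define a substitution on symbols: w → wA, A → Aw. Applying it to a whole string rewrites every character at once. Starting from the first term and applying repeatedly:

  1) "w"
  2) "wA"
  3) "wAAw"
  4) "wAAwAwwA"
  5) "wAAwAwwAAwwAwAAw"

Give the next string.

Rewriting the 16 symbols of wAAwAwwAAwwAwAAw one by one yields wA Aw Aw wA Aw wA wA Aw Aw wA wA Aw wA Aw Aw wA; concatenated:

wAAwAwwAAwwAwAAwAwwAwAAwwAAwAwwA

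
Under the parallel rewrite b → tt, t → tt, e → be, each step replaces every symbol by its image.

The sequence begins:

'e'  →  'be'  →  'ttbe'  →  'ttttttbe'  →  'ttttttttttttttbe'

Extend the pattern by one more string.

ttttttttttttttttttttttttttttttbe

Replace each of the 16 characters of ttttttttttttttbe in place — tt tt tt tt tt tt tt tt tt tt tt tt tt tt tt be — and concatenate.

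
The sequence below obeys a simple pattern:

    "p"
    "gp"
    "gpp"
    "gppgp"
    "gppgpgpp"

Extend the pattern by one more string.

gppgpgppgppgp

From term 3 onward, concatenate the last term with the second-to-last: gp·p = gpp, gpp·gp = gppgp, …
The next term joins gppgpgpp and gppgp.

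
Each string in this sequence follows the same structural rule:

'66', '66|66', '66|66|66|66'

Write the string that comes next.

Each string is two copies of the previous one joined by '|'.
Doubling 66|66|66|66 with '|' between the halves:

66|66|66|66|66|66|66|66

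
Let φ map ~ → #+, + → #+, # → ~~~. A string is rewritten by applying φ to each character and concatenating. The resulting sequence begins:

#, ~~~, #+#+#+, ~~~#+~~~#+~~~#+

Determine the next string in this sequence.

Rewriting the 15 symbols of ~~~#+~~~#+~~~#+ one by one yields #+ #+ #+ ~~~ #+ #+ #+ #+ ~~~ #+ #+ #+ #+ ~~~ #+; concatenated:

#+#+#+~~~#+#+#+#+~~~#+#+#+#+~~~#+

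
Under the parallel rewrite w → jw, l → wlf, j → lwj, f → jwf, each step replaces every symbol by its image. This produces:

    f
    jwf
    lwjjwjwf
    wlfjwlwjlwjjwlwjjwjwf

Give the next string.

Rewriting the 21 symbols of wlfjwlwjlwjjwlwjjwjwf one by one yields jw wlf jwf lwj jw wlf jw lwj wlf jw lwj lwj jw wlf jw lwj lwj jw lwj jw jwf; concatenated:

jwwlfjwflwjjwwlfjwlwjwlfjwlwjlwjjwwlfjwlwjlwjjwlwjjwjwf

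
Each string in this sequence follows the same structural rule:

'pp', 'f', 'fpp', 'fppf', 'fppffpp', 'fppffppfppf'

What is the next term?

fppffppfppffppffpp

From term 3 onward, concatenate the last term with the second-to-last: f·pp = fpp, fpp·f = fppf, …
So term 7 is fppffppfppf·fppffpp.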